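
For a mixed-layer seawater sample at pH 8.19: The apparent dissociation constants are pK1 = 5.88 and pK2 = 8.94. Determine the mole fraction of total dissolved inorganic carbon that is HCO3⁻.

α₁ = 0.846

α₁ = 1 / (1 + [H⁺]/K1 + K2/[H⁺]) = 1 / (1 + 10^-2.31 + 10^-0.75)
   = 1 / (1 + 0.0048978 + 0.17783) = 1/1.1827 = 0.8455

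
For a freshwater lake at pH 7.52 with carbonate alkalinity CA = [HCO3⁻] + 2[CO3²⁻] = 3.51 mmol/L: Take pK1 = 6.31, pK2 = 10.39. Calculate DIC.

CA = [HCO3⁻] + 2[CO3²⁻] = (α₁ + 2α₂)·DIC
At pH 7.52: [H⁺]/K1 = 10^-1.21 = 0.061660, K2/[H⁺] = 10^-2.87 = 0.0013490
α₁ = 1/(1 + 0.061660 + 0.0013490) = 1/1.0630 = 0.9407; α₂ = α₁·K2/[H⁺] = 0.001269
α₁ + 2α₂ = 0.9433
DIC = CA / (α₁ + 2α₂) = 3.51 / 0.9433 = 3.72 mmol/L

DIC = 3.72 mmol/L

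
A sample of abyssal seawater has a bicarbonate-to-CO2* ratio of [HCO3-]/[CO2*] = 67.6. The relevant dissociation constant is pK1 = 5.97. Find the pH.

pH = 7.80

From K1 = [H⁺][HCO3-]/[CO2*]:  pH = pK1 + log₁₀([HCO3-]/[CO2*])
log₁₀(67.6) = +1.830
pH = 5.97 + (+1.830) = 7.80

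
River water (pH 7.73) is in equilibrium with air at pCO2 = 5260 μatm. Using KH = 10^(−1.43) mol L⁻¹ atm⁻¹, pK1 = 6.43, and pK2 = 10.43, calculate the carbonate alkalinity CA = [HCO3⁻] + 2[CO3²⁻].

[CO2*] = KH · pCO2 = 10^(−1.43) × 5260×10^-6 = 1.954×10^-4 mol/L
α₀ = 1/(1 + K1/[H⁺] + K1K2/[H⁺]²) = 1/(1 + 10^+1.30 + 10^-1.40) = 0.04764
DIC = [CO2*]/α₀ = 1.954×10^-4 / 0.04764 = 4.102 mmol/L
CA = (α₁ + 2α₂)·DIC = (0.9505 + 2×0.001896) × 4.102 = 3.91 mmol/L

CA = 3.91 mmol/L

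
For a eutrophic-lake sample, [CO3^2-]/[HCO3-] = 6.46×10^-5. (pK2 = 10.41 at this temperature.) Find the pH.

pH = 6.22

From K2 = [H⁺][CO3^2-]/[HCO3-]:  pH = pK2 + log₁₀([CO3^2-]/[HCO3-])
log₁₀(6.46×10^-5) = -4.190
pH = 10.41 + (-4.190) = 6.22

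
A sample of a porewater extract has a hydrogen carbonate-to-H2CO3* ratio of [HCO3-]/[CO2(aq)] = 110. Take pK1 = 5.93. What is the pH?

From K1 = [H⁺][HCO3-]/[CO2(aq)]:  pH = pK1 + log₁₀([HCO3-]/[CO2(aq)])
log₁₀(110) = +2.041
pH = 5.93 + (+2.041) = 7.97

pH = 7.97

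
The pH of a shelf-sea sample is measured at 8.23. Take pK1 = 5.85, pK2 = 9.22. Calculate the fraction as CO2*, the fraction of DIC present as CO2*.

α₀ = 1 / (1 + K1/[H⁺] + K1K2/[H⁺]²) = 1 / (1 + 10^+2.38 + 10^+1.39)
   = 1 / (1 + 239.88 + 24.547) = 1/265.43 = 0.003767

α₀ = 0.00377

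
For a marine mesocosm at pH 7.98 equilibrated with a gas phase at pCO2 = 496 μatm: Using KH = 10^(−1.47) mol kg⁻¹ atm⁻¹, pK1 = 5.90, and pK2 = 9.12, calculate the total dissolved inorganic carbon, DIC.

DIC = 2.18 mmol/kg

[CO2*] = KH · pCO2 = 10^(−1.47) × 496×10^-6 = 1.681×10^-5 mol/kg
α₀ = 1/(1 + K1/[H⁺] + K1K2/[H⁺]²) = 1/(1 + 10^+2.08 + 10^+0.94) = 0.007696
DIC = [CO2*]/α₀ = 1.681×10^-5 / 0.007696 = 2.18 mmol/kg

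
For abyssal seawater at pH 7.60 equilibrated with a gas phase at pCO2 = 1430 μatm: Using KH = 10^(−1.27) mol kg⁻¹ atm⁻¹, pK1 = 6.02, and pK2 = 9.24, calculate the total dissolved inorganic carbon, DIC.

DIC = 3.06 mmol/kg

[CO2*] = KH · pCO2 = 10^(−1.27) × 1430×10^-6 = 7.680×10^-5 mol/kg
α₀ = 1/(1 + K1/[H⁺] + K1K2/[H⁺]²) = 1/(1 + 10^+1.58 + 10^-0.06) = 0.02507
DIC = [CO2*]/α₀ = 7.680×10^-5 / 0.02507 = 3.06 mmol/kg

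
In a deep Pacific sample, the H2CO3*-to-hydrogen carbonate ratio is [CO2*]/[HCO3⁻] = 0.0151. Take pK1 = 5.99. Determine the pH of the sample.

From K1 = [H⁺][HCO3⁻]/[CO2*]:  pH = pK1 − log₁₀([CO2*]/[HCO3⁻])
log₁₀(0.0151) = -1.821
pH = 5.99 − (-1.821) = 7.81

pH = 7.81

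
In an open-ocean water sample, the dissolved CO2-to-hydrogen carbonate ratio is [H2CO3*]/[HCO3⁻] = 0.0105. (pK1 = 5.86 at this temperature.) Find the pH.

pH = 7.84

From K1 = [H⁺][HCO3⁻]/[H2CO3*]:  pH = pK1 − log₁₀([H2CO3*]/[HCO3⁻])
log₁₀(0.0105) = -1.979
pH = 5.86 − (-1.979) = 7.84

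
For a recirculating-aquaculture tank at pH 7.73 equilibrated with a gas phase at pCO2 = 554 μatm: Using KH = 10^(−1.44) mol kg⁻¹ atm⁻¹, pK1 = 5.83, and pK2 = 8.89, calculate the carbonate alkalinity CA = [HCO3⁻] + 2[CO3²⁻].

[CO2*] = KH · pCO2 = 10^(−1.44) × 554×10^-6 = 2.011×10^-5 mol/kg
α₀ = 1/(1 + K1/[H⁺] + K1K2/[H⁺]²) = 1/(1 + 10^+1.90 + 10^+0.74) = 0.01164
DIC = [CO2*]/α₀ = 2.011×10^-5 / 0.01164 = 1.728 mmol/kg
CA = (α₁ + 2α₂)·DIC = (0.9244 + 2×0.06395) × 1.728 = 1.82 mmol/kg

CA = 1.82 mmol/kg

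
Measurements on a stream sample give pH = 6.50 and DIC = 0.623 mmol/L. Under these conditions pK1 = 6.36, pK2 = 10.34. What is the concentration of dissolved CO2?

[CO2*] = 0.262 mmol/L

α₀ = 1 / (1 + K1/[H⁺] + K1K2/[H⁺]²) = 1 / (1 + 10^+0.14 + 10^-3.70)
   = 1 / (1 + 1.3804 + 0.00019953) = 1/2.3806 = 0.4201
[CO2*] = α₀ × DIC = 0.4201 × 0.623 = 0.262 mmol/L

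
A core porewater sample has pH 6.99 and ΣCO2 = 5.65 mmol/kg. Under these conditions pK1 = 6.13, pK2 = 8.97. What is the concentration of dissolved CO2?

α₀ = 1 / (1 + K1/[H⁺] + K1K2/[H⁺]²) = 1 / (1 + 10^+0.86 + 10^-1.12)
   = 1 / (1 + 7.2444 + 0.075858) = 1/8.3202 = 0.1202
[CO2*] = α₀ × DIC = 0.1202 × 5.65 = 0.679 mmol/kg

[CO2*] = 0.679 mmol/kg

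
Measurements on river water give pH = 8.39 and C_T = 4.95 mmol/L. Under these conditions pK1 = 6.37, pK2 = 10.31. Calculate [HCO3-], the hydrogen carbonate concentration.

[HCO3⁻] = 4.85 mmol/L

α₁ = 1 / (1 + [H⁺]/K1 + K2/[H⁺]) = 1 / (1 + 10^-2.02 + 10^-1.92)
   = 1 / (1 + 0.0095499 + 0.012023) = 1/1.0216 = 0.9789
[HCO3⁻] = α₁ × DIC = 0.9789 × 4.95 = 4.85 mmol/L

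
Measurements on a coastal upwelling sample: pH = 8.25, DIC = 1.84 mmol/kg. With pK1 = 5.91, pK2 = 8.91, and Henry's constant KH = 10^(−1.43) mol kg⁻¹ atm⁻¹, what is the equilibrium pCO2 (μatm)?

pCO2 = 185 μatm

α₀ = 1 / (1 + K1/[H⁺] + K1K2/[H⁺]²) = 1 / (1 + 10^+2.34 + 10^+1.68)
   = 1 / (1 + 218.78 + 47.863) = 1/267.64 = 0.003736
[CO2*] = α₀ × DIC = 0.003736 × 1.84 = 0.006875 mmol/kg = 6.875 μmol/kg
pCO2 = [CO2*]/KH = 6.875×10^-6 / 3.715×10^-2 = 185 μatm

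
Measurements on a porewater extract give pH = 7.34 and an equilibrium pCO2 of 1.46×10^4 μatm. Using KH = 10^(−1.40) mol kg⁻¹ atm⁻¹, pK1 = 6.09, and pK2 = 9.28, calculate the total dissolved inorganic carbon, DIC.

DIC = 11.0 mmol/kg

[CO2*] = KH · pCO2 = 10^(−1.40) × 1.46×10^4×10^-6 = 5.812×10^-4 mol/kg
α₀ = 1/(1 + K1/[H⁺] + K1K2/[H⁺]²) = 1/(1 + 10^+1.25 + 10^-0.69) = 0.05267
DIC = [CO2*]/α₀ = 5.812×10^-4 / 0.05267 = 11.0 mmol/kg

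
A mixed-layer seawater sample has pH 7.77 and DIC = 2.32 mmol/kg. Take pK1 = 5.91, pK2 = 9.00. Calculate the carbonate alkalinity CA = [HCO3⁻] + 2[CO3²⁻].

CA = 2.42 mmol/kg

CA = [HCO3⁻] + 2[CO3²⁻] = (α₁ + 2α₂)·DIC
At pH 7.77: [H⁺]/K1 = 10^-1.86 = 0.013804, K2/[H⁺] = 10^-1.23 = 0.058884
α₁ = 1/(1 + 0.013804 + 0.058884) = 1/1.0727 = 0.9322; α₂ = α₁·K2/[H⁺] = 0.05489
α₁ + 2α₂ = 1.0420
CA = 1.0420 × 2.32 = 2.42 mmol/kg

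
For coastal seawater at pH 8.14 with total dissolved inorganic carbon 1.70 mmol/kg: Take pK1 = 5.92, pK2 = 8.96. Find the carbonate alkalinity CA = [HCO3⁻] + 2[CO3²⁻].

CA = [HCO3⁻] + 2[CO3²⁻] = (α₁ + 2α₂)·DIC
At pH 8.14: [H⁺]/K1 = 10^-2.22 = 0.0060256, K2/[H⁺] = 10^-0.82 = 0.15136
α₁ = 1/(1 + 0.0060256 + 0.15136) = 1/1.1574 = 0.8640; α₂ = α₁·K2/[H⁺] = 0.1308
α₁ + 2α₂ = 1.1256
CA = 1.1256 × 1.70 = 1.91 mmol/kg

CA = 1.91 mmol/kg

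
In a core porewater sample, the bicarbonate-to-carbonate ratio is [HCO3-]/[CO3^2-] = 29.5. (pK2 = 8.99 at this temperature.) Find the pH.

From K2 = [H⁺][CO3^2-]/[HCO3-]:  pH = pK2 − log₁₀([HCO3-]/[CO3^2-])
log₁₀(29.5) = +1.470
pH = 8.99 − (+1.470) = 7.52

pH = 7.52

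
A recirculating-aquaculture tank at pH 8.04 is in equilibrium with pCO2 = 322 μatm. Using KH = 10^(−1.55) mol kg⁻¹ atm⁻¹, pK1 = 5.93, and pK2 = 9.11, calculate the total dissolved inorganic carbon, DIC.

DIC = 1.28 mmol/kg

[CO2*] = KH · pCO2 = 10^(−1.55) × 322×10^-6 = 9.075×10^-6 mol/kg
α₀ = 1/(1 + K1/[H⁺] + K1K2/[H⁺]²) = 1/(1 + 10^+2.11 + 10^+1.04) = 0.007103
DIC = [CO2*]/α₀ = 9.075×10^-6 / 0.007103 = 1.28 mmol/kg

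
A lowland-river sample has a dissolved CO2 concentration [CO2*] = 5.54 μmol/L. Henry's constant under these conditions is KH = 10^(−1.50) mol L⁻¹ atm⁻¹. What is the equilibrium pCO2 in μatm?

pCO2 = 175 μatm

KH = 10^(−1.50) = 3.162×10^-2 mol L⁻¹ atm⁻¹
pCO2 = [CO2*]/KH = 5.54×10^-6 / 3.162×10^-2 = 1.75×10^-4 atm = 175 μatm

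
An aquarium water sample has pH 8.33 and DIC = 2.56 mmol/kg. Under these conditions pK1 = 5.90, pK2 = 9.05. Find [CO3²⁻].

α₂ = 1 / (1 + [H⁺]/K2 + [H⁺]²/(K1K2)) = 1 / (1 + 10^+0.72 + 10^-1.71)
   = 1 / (1 + 5.2481 + 0.019498) = 1/6.2676 = 0.1596
[CO3²⁻] = α₂ × DIC = 0.1596 × 2.56 = 0.408 mmol/kg

[CO3²⁻] = 0.408 mmol/kg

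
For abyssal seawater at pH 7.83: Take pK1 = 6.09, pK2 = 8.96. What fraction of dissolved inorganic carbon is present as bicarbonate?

α₁ = 1 / (1 + [H⁺]/K1 + K2/[H⁺]) = 1 / (1 + 10^-1.74 + 10^-1.13)
   = 1 / (1 + 0.018197 + 0.074131) = 1/1.0923 = 0.9155

α₁ = 0.915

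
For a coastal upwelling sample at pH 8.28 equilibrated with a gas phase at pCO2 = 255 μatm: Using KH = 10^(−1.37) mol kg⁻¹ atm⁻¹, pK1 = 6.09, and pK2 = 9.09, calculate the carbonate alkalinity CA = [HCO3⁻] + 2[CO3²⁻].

[CO2*] = KH · pCO2 = 10^(−1.37) × 255×10^-6 = 1.088×10^-5 mol/kg
α₀ = 1/(1 + K1/[H⁺] + K1K2/[H⁺]²) = 1/(1 + 10^+2.19 + 10^+1.38) = 0.005560
DIC = [CO2*]/α₀ = 1.088×10^-5 / 0.005560 = 1.957 mmol/kg
CA = (α₁ + 2α₂)·DIC = (0.8611 + 2×0.1334) × 1.957 = 2.21 mmol/kg

CA = 2.21 mmol/kg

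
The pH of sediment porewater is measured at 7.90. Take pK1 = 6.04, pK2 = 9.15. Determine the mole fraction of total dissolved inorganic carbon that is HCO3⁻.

α₁ = 1 / (1 + [H⁺]/K1 + K2/[H⁺]) = 1 / (1 + 10^-1.86 + 10^-1.25)
   = 1 / (1 + 0.013804 + 0.056234) = 1/1.0700 = 0.9345

α₁ = 0.935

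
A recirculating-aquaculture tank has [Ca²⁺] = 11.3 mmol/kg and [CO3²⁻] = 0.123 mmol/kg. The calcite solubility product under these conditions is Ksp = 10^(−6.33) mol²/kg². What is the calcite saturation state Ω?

Ω = 2.97

Ksp = 10^(−6.33) = 4.677×10^-7
Ω = [Ca²⁺][CO3²⁻]/Ksp = (11.3×10^-3)(0.123×10^-3) / 4.677×10^-7 = 2.97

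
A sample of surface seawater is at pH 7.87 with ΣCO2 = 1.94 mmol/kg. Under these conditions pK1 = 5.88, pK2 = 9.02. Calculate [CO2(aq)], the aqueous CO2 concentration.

[CO2*] = 18.4 μmol/kg

α₀ = 1 / (1 + K1/[H⁺] + K1K2/[H⁺]²) = 1 / (1 + 10^+1.99 + 10^+0.84)
   = 1 / (1 + 97.724 + 6.9183) = 1/105.64 = 0.009466
[CO2*] = α₀ × DIC = 0.009466 × 1.94 = 0.0184 mmol/kg = 18.4 μmol/kg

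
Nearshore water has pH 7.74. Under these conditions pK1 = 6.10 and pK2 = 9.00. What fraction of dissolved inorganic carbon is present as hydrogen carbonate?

α₁ = 0.928

α₁ = 1 / (1 + [H⁺]/K1 + K2/[H⁺]) = 1 / (1 + 10^-1.64 + 10^-1.26)
   = 1 / (1 + 0.022909 + 0.054954) = 1/1.0779 = 0.9278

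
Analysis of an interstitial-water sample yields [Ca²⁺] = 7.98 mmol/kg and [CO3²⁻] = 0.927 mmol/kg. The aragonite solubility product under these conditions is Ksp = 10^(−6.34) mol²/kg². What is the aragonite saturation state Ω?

Ksp = 10^(−6.34) = 4.571×10^-7
Ω = [Ca²⁺][CO3²⁻]/Ksp = (7.98×10^-3)(0.927×10^-3) / 4.571×10^-7 = 16.2

Ω = 16.2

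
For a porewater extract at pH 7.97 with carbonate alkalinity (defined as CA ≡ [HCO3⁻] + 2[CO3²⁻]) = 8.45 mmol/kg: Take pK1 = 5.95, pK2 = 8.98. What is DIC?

CA = [HCO3⁻] + 2[CO3²⁻] = (α₁ + 2α₂)·DIC
At pH 7.97: [H⁺]/K1 = 10^-2.02 = 0.0095499, K2/[H⁺] = 10^-1.01 = 0.097724
α₁ = 1/(1 + 0.0095499 + 0.097724) = 1/1.1073 = 0.9031; α₂ = α₁·K2/[H⁺] = 0.08826
α₁ + 2α₂ = 1.0796
DIC = CA / (α₁ + 2α₂) = 8.45 / 1.0796 = 7.83 mmol/kg

DIC = 7.83 mmol/kg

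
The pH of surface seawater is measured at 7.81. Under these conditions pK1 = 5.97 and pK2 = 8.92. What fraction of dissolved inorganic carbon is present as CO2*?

α₀ = 1 / (1 + K1/[H⁺] + K1K2/[H⁺]²) = 1 / (1 + 10^+1.84 + 10^+0.73)
   = 1 / (1 + 69.183 + 5.3703) = 1/75.553 = 0.01324

α₀ = 0.0132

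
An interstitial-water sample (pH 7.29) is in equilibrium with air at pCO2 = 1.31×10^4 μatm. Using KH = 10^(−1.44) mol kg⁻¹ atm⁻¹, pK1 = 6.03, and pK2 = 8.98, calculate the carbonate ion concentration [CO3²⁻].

[CO2*] = KH · pCO2 = 10^(−1.44) × 1.31×10^4×10^-6 = 4.756×10^-4 mol/kg
α₀ = 1/(1 + K1/[H⁺] + K1K2/[H⁺]²) = 1/(1 + 10^+1.26 + 10^-0.43) = 0.05110
DIC = [CO2*]/α₀ = 4.756×10^-4 / 0.05110 = 9.307 mmol/kg
[CO3²⁻] = α₂·DIC; α₂ = 0.01899, so [CO3²⁻] = 0.01899 × 9.307 = 0.177 mmol/kg

[CO3²⁻] = 0.177 mmol/kg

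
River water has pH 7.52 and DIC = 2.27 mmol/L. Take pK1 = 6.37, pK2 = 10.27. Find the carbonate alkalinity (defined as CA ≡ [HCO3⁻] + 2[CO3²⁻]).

CA = 2.12 mmol/L

CA = [HCO3⁻] + 2[CO3²⁻] = (α₁ + 2α₂)·DIC
At pH 7.52: [H⁺]/K1 = 10^-1.15 = 0.070795, K2/[H⁺] = 10^-2.75 = 0.0017783
α₁ = 1/(1 + 0.070795 + 0.0017783) = 1/1.0726 = 0.9323; α₂ = α₁·K2/[H⁺] = 0.001658
α₁ + 2α₂ = 0.9357
CA = 0.9357 × 2.27 = 2.12 mmol/L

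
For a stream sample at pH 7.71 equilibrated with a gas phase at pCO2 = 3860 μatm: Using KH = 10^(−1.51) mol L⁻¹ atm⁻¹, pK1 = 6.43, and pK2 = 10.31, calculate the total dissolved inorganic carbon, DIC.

DIC = 2.40 mmol/L

[CO2*] = KH · pCO2 = 10^(−1.51) × 3860×10^-6 = 1.193×10^-4 mol/L
α₀ = 1/(1 + K1/[H⁺] + K1K2/[H⁺]²) = 1/(1 + 10^+1.28 + 10^-1.32) = 0.04975
DIC = [CO2*]/α₀ = 1.193×10^-4 / 0.04975 = 2.40 mmol/L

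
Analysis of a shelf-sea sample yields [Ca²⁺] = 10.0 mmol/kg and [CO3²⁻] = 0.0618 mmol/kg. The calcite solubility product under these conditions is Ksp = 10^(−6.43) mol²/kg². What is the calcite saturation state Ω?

Ω = 1.66

Ksp = 10^(−6.43) = 3.715×10^-7
Ω = [Ca²⁺][CO3²⁻]/Ksp = (10.0×10^-3)(0.0618×10^-3) / 3.715×10^-7 = 1.66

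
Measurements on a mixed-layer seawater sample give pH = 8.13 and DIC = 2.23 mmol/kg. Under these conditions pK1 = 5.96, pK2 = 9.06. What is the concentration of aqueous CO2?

α₀ = 1 / (1 + K1/[H⁺] + K1K2/[H⁺]²) = 1 / (1 + 10^+2.17 + 10^+1.24)
   = 1 / (1 + 147.91 + 17.378) = 1/166.29 = 0.006014
[CO2*] = α₀ × DIC = 0.006014 × 2.23 = 0.0134 mmol/kg = 13.4 μmol/kg

[CO2*] = 13.4 μmol/kg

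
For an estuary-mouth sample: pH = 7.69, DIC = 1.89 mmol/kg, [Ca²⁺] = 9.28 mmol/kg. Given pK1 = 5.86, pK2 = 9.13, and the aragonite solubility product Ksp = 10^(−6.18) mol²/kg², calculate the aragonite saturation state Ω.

Ω = 0.917

α₂ = 1 / (1 + [H⁺]/K2 + [H⁺]²/(K1K2)) = 1 / (1 + 10^+1.44 + 10^-0.39)
   = 1 / (1 + 27.542 + 0.40738) = 1/28.950 = 0.03454
[CO3²⁻] = α₂ × DIC = 0.03454 × 1.89 = 0.06529 mmol/kg
Ksp = 10^(−6.18) = 6.607×10^-7
Ω = [Ca²⁺][CO3²⁻]/Ksp = (9.28×10^-3)(6.529×10^-5) / 6.607×10^-7 = 0.917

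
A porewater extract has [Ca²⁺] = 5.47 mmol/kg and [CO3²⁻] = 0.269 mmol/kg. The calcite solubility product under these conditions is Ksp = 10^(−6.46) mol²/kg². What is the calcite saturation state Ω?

Ω = 4.24

Ksp = 10^(−6.46) = 3.467×10^-7
Ω = [Ca²⁺][CO3²⁻]/Ksp = (5.47×10^-3)(0.269×10^-3) / 3.467×10^-7 = 4.24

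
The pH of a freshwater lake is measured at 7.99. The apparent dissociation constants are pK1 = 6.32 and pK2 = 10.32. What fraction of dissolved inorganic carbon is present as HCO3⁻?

α₁ = 1 / (1 + [H⁺]/K1 + K2/[H⁺]) = 1 / (1 + 10^-1.67 + 10^-2.33)
   = 1 / (1 + 0.021380 + 0.0046774) = 1/1.0261 = 0.9746

α₁ = 0.975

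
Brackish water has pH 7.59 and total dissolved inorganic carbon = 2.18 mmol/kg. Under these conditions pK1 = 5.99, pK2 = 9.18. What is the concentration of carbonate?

α₂ = 1 / (1 + [H⁺]/K2 + [H⁺]²/(K1K2)) = 1 / (1 + 10^+1.59 + 10^-0.01)
   = 1 / (1 + 38.905 + 0.97724) = 1/40.882 = 0.02446
[CO3²⁻] = α₂ × DIC = 0.02446 × 2.18 = 0.0533 mmol/kg

[CO3²⁻] = 0.0533 mmol/kg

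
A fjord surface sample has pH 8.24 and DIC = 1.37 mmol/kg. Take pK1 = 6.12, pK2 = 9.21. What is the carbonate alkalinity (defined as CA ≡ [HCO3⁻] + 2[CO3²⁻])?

CA = 1.49 mmol/kg

CA = [HCO3⁻] + 2[CO3²⁻] = (α₁ + 2α₂)·DIC
At pH 8.24: [H⁺]/K1 = 10^-2.12 = 0.0075858, K2/[H⁺] = 10^-0.97 = 0.10715
α₁ = 1/(1 + 0.0075858 + 0.10715) = 1/1.1147 = 0.8971; α₂ = α₁·K2/[H⁺] = 0.09612
α₁ + 2α₂ = 1.0893
CA = 1.0893 × 1.37 = 1.49 mmol/kg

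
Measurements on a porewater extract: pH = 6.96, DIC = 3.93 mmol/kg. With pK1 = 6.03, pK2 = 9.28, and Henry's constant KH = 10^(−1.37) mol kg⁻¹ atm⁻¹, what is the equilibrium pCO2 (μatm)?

α₀ = 1 / (1 + K1/[H⁺] + K1K2/[H⁺]²) = 1 / (1 + 10^+0.93 + 10^-1.39)
   = 1 / (1 + 8.5114 + 0.040738) = 1/9.5521 = 0.1047
[CO2*] = α₀ × DIC = 0.1047 × 3.93 = 0.4114 mmol/kg
pCO2 = [CO2*]/KH = 4.114×10^-4 / 4.266×10^-2 = 9640 μatm

pCO2 = 9640 μatm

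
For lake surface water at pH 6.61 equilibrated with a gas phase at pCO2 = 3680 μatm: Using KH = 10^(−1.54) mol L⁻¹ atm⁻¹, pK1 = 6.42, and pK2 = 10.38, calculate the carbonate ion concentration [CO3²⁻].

[CO3²⁻] = 0.0279 μmol/L

[CO2*] = KH · pCO2 = 10^(−1.54) × 3680×10^-6 = 1.061×10^-4 mol/L
α₀ = 1/(1 + K1/[H⁺] + K1K2/[H⁺]²) = 1/(1 + 10^+0.19 + 10^-3.58) = 0.3923
DIC = [CO2*]/α₀ = 1.061×10^-4 / 0.3923 = 0.2705 mmol/L
[CO3²⁻] = α₂·DIC; α₂ = 0.0001032, so [CO3²⁻] = 0.0001032 × 0.2705 = 2.79×10^-5 mmol/L = 0.0279 μmol/L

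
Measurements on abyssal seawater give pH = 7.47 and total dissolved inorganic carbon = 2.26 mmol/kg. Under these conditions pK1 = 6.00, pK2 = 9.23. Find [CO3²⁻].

α₂ = 1 / (1 + [H⁺]/K2 + [H⁺]²/(K1K2)) = 1 / (1 + 10^+1.76 + 10^+0.29)
   = 1 / (1 + 57.544 + 1.9498) = 1/60.494 = 0.01653
[CO3²⁻] = α₂ × DIC = 0.01653 × 2.26 = 0.0374 mmol/kg

[CO3²⁻] = 0.0374 mmol/kg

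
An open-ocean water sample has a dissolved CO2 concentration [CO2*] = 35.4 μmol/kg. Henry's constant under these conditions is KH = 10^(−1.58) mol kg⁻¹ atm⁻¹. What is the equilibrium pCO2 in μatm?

pCO2 = 1350 μatm

KH = 10^(−1.58) = 2.630×10^-2 mol kg⁻¹ atm⁻¹
pCO2 = [CO2*]/KH = 35.4×10^-6 / 2.630×10^-2 = 1.35×10^-3 atm = 1350 μatm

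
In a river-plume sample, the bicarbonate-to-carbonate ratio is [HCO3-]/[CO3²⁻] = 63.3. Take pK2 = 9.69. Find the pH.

pH = 7.89

From K2 = [H⁺][CO3²⁻]/[HCO3-]:  pH = pK2 − log₁₀([HCO3-]/[CO3²⁻])
log₁₀(63.3) = +1.801
pH = 9.69 − (+1.801) = 7.89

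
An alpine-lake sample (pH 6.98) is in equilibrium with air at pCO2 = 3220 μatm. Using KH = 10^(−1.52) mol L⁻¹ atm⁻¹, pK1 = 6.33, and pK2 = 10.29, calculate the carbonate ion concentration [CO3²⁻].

[CO2*] = KH · pCO2 = 10^(−1.52) × 3220×10^-6 = 9.724×10^-5 mol/L
α₀ = 1/(1 + K1/[H⁺] + K1K2/[H⁺]²) = 1/(1 + 10^+0.65 + 10^-2.66) = 0.1828
DIC = [CO2*]/α₀ = 9.724×10^-5 / 0.1828 = 0.5318 mmol/L
[CO3²⁻] = α₂·DIC; α₂ = 0.0004000, so [CO3²⁻] = 0.0004000 × 0.5318 = 0.000213 mmol/L = 0.213 μmol/L

[CO3²⁻] = 0.213 μmol/L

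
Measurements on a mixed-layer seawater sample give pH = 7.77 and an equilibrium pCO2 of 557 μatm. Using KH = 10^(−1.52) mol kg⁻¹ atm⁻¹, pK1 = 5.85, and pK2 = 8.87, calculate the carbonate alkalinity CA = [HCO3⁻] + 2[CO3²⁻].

[CO2*] = KH · pCO2 = 10^(−1.52) × 557×10^-6 = 1.682×10^-5 mol/kg
α₀ = 1/(1 + K1/[H⁺] + K1K2/[H⁺]²) = 1/(1 + 10^+1.92 + 10^+0.82) = 0.01102
DIC = [CO2*]/α₀ = 1.682×10^-5 / 0.01102 = 1.527 mmol/kg
CA = (α₁ + 2α₂)·DIC = (0.9162 + 2×0.07278) × 1.527 = 1.62 mmol/kg

CA = 1.62 mmol/kg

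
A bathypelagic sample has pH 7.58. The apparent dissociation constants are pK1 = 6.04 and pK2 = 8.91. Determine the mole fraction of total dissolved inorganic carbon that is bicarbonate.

α₁ = 0.930

α₁ = 1 / (1 + [H⁺]/K1 + K2/[H⁺]) = 1 / (1 + 10^-1.54 + 10^-1.33)
   = 1 / (1 + 0.028840 + 0.046774) = 1/1.0756 = 0.9297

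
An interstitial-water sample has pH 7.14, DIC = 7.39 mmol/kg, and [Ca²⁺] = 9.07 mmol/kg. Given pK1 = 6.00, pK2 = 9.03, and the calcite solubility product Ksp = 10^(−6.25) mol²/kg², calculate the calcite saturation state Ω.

α₂ = 1 / (1 + [H⁺]/K2 + [H⁺]²/(K1K2)) = 1 / (1 + 10^+1.89 + 10^+0.75)
   = 1 / (1 + 77.625 + 5.6234) = 1/84.248 = 0.01187
[CO3²⁻] = α₂ × DIC = 0.01187 × 7.39 = 0.08772 mmol/kg
Ksp = 10^(−6.25) = 5.623×10^-7
Ω = [Ca²⁺][CO3²⁻]/Ksp = (9.07×10^-3)(8.772×10^-5) / 5.623×10^-7 = 1.41

Ω = 1.41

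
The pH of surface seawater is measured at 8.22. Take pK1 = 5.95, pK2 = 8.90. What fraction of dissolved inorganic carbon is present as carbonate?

α₂ = 0.172

α₂ = 1 / (1 + [H⁺]/K2 + [H⁺]²/(K1K2)) = 1 / (1 + 10^+0.68 + 10^-1.59)
   = 1 / (1 + 4.7863 + 0.025704) = 1/5.8120 = 0.1721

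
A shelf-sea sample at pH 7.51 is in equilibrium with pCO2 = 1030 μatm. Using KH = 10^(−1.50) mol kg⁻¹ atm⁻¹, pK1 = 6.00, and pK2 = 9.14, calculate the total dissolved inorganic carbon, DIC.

DIC = 1.11 mmol/kg

[CO2*] = KH · pCO2 = 10^(−1.50) × 1030×10^-6 = 3.257×10^-5 mol/kg
α₀ = 1/(1 + K1/[H⁺] + K1K2/[H⁺]²) = 1/(1 + 10^+1.51 + 10^-0.12) = 0.02931
DIC = [CO2*]/α₀ = 3.257×10^-5 / 0.02931 = 1.11 mmol/kg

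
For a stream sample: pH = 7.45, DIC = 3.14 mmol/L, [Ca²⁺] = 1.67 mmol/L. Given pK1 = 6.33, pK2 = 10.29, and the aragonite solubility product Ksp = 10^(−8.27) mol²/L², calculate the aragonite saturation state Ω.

Ω = 1.31

α₂ = 1 / (1 + [H⁺]/K2 + [H⁺]²/(K1K2)) = 1 / (1 + 10^+2.84 + 10^+1.72)
   = 1 / (1 + 691.83 + 52.481) = 1/745.31 = 0.001342
[CO3²⁻] = α₂ × DIC = 0.001342 × 3.14 = 0.004213 mmol/L = 4.213 μmol/L
Ksp = 10^(−8.27) = 5.370×10^-9
Ω = [Ca²⁺][CO3²⁻]/Ksp = (1.67×10^-3)(4.213×10^-6) / 5.370×10^-9 = 1.31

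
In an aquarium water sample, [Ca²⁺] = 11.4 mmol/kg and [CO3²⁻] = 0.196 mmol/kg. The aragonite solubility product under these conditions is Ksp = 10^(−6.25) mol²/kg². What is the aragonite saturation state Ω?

Ω = 3.97

Ksp = 10^(−6.25) = 5.623×10^-7
Ω = [Ca²⁺][CO3²⁻]/Ksp = (11.4×10^-3)(0.196×10^-3) / 5.623×10^-7 = 3.97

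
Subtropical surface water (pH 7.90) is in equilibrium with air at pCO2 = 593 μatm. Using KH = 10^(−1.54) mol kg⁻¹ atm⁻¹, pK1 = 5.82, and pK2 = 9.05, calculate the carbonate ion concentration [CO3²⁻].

[CO3²⁻] = 0.146 mmol/kg

[CO2*] = KH · pCO2 = 10^(−1.54) × 593×10^-6 = 1.710×10^-5 mol/kg
α₀ = 1/(1 + K1/[H⁺] + K1K2/[H⁺]²) = 1/(1 + 10^+2.08 + 10^+0.93) = 0.007708
DIC = [CO2*]/α₀ = 1.710×10^-5 / 0.007708 = 2.219 mmol/kg
[CO3²⁻] = α₂·DIC; α₂ = 0.06560, so [CO3²⁻] = 0.06560 × 2.219 = 0.146 mmol/kg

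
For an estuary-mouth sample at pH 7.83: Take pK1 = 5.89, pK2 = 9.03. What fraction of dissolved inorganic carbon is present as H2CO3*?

α₀ = 1 / (1 + K1/[H⁺] + K1K2/[H⁺]²) = 1 / (1 + 10^+1.94 + 10^+0.74)
   = 1 / (1 + 87.096 + 5.4954) = 1/93.592 = 0.01068

α₀ = 0.0107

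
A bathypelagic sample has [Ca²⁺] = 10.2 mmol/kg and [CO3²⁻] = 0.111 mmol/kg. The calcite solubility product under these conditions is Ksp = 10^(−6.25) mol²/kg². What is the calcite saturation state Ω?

Ω = 2.01

Ksp = 10^(−6.25) = 5.623×10^-7
Ω = [Ca²⁺][CO3²⁻]/Ksp = (10.2×10^-3)(0.111×10^-3) / 5.623×10^-7 = 2.01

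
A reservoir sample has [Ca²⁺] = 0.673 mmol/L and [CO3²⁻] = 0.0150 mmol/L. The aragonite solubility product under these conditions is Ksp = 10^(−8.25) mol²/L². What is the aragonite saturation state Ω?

Ksp = 10^(−8.25) = 5.623×10^-9
Ω = [Ca²⁺][CO3²⁻]/Ksp = (0.673×10^-3)(0.0150×10^-3) / 5.623×10^-9 = 1.80

Ω = 1.80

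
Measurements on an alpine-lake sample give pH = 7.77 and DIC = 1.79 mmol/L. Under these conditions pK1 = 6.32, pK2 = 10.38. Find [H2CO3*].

[CO2*] = 0.0612 mmol/L

α₀ = 1 / (1 + K1/[H⁺] + K1K2/[H⁺]²) = 1 / (1 + 10^+1.45 + 10^-1.16)
   = 1 / (1 + 28.184 + 0.069183) = 1/29.253 = 0.03418
[CO2*] = α₀ × DIC = 0.03418 × 1.79 = 0.0612 mmol/L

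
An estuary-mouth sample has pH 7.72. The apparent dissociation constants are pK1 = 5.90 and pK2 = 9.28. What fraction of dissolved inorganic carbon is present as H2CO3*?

α₀ = 1 / (1 + K1/[H⁺] + K1K2/[H⁺]²) = 1 / (1 + 10^+1.82 + 10^+0.26)
   = 1 / (1 + 66.069 + 1.8197) = 1/68.889 = 0.01452

α₀ = 0.0145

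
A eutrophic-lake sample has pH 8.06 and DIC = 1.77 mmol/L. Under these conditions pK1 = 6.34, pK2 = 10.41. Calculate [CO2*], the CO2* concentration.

α₀ = 1 / (1 + K1/[H⁺] + K1K2/[H⁺]²) = 1 / (1 + 10^+1.72 + 10^-0.63)
   = 1 / (1 + 52.481 + 0.23442) = 1/53.715 = 0.01862
[CO2*] = α₀ × DIC = 0.01862 × 1.77 = 0.0330 mmol/L

[CO2*] = 0.0330 mmol/L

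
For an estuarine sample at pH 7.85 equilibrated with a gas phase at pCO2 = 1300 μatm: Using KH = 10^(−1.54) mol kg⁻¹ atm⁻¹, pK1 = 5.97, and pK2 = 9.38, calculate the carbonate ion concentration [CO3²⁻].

[CO2*] = KH · pCO2 = 10^(−1.54) × 1300×10^-6 = 3.749×10^-5 mol/kg
α₀ = 1/(1 + K1/[H⁺] + K1K2/[H⁺]²) = 1/(1 + 10^+1.88 + 10^+0.35) = 0.01264
DIC = [CO2*]/α₀ = 3.749×10^-5 / 0.01264 = 2.966 mmol/kg
[CO3²⁻] = α₂·DIC; α₂ = 0.02830, so [CO3²⁻] = 0.02830 × 2.966 = 0.0839 mmol/kg

[CO3²⁻] = 0.0839 mmol/kg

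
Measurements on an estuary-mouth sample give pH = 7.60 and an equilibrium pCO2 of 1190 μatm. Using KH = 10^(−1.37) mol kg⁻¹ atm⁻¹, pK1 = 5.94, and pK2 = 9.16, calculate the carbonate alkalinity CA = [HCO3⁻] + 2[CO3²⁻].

[CO2*] = KH · pCO2 = 10^(−1.37) × 1190×10^-6 = 5.076×10^-5 mol/kg
α₀ = 1/(1 + K1/[H⁺] + K1K2/[H⁺]²) = 1/(1 + 10^+1.66 + 10^+0.10) = 0.02085
DIC = [CO2*]/α₀ = 5.076×10^-5 / 0.02085 = 2.435 mmol/kg
CA = (α₁ + 2α₂)·DIC = (0.9529 + 2×0.02625) × 2.435 = 2.45 mmol/kg

CA = 2.45 mmol/kg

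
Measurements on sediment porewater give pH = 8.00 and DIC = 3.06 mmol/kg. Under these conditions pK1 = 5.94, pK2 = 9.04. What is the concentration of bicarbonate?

α₁ = 1 / (1 + [H⁺]/K1 + K2/[H⁺]) = 1 / (1 + 10^-2.06 + 10^-1.04)
   = 1 / (1 + 0.0087096 + 0.091201) = 1/1.0999 = 0.9092
[HCO3⁻] = α₁ × DIC = 0.9092 × 3.06 = 2.78 mmol/kg

[HCO3⁻] = 2.78 mmol/kg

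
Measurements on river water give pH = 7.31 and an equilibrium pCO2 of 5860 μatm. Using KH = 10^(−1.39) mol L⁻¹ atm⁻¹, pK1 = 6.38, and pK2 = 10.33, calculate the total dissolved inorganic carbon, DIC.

DIC = 2.27 mmol/L

[CO2*] = KH · pCO2 = 10^(−1.39) × 5860×10^-6 = 2.387×10^-4 mol/L
α₀ = 1/(1 + K1/[H⁺] + K1K2/[H⁺]²) = 1/(1 + 10^+0.93 + 10^-2.09) = 0.1050
DIC = [CO2*]/α₀ = 2.387×10^-4 / 0.1050 = 2.27 mmol/L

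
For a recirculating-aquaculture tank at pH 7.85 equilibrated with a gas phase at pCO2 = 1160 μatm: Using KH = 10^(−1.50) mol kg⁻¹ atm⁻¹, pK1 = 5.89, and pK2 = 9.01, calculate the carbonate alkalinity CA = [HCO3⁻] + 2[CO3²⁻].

[CO2*] = KH · pCO2 = 10^(−1.50) × 1160×10^-6 = 3.668×10^-5 mol/kg
α₀ = 1/(1 + K1/[H⁺] + K1K2/[H⁺]²) = 1/(1 + 10^+1.96 + 10^+0.80) = 0.01015
DIC = [CO2*]/α₀ = 3.668×10^-5 / 0.01015 = 3.614 mmol/kg
CA = (α₁ + 2α₂)·DIC = (0.9258 + 2×0.06405) × 3.614 = 3.81 mmol/kg

CA = 3.81 mmol/kg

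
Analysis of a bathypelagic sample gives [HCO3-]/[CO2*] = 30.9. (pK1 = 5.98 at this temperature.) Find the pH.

From K1 = [H⁺][HCO3-]/[CO2*]:  pH = pK1 + log₁₀([HCO3-]/[CO2*])
log₁₀(30.9) = +1.490
pH = 5.98 + (+1.490) = 7.47

pH = 7.47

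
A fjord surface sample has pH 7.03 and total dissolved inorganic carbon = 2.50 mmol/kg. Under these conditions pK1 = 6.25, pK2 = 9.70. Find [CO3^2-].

[CO3²⁻] = 4.58 μmol/kg

α₂ = 1 / (1 + [H⁺]/K2 + [H⁺]²/(K1K2)) = 1 / (1 + 10^+2.67 + 10^+1.89)
   = 1 / (1 + 467.74 + 77.625) = 1/546.36 = 0.001830
[CO3²⁻] = α₂ × DIC = 0.001830 × 2.50 = 0.00458 mmol/kg = 4.58 μmol/kg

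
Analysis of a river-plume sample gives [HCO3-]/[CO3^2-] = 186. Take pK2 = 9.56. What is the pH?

From K2 = [H⁺][CO3^2-]/[HCO3-]:  pH = pK2 − log₁₀([HCO3-]/[CO3^2-])
log₁₀(186) = +2.270
pH = 9.56 − (+2.270) = 7.29

pH = 7.29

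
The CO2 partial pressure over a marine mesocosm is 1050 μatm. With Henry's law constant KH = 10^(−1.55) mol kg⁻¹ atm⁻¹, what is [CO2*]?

KH = 10^(−1.55) = 2.818×10^-2 mol kg⁻¹ atm⁻¹
[CO2*] = KH · pCO2 = 2.818×10^-2 × 1050×10^-6 atm = 2.96×10^-5 mol/kg

[CO2*] = 29.6 μmol/kg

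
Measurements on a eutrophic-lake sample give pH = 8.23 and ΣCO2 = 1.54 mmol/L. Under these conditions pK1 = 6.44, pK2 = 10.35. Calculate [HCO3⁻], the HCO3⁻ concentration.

[HCO3⁻] = 1.50 mmol/L

α₁ = 1 / (1 + [H⁺]/K1 + K2/[H⁺]) = 1 / (1 + 10^-1.79 + 10^-2.12)
   = 1 / (1 + 0.016218 + 0.0075858) = 1/1.0238 = 0.9767
[HCO3⁻] = α₁ × DIC = 0.9767 × 1.54 = 1.50 mmol/L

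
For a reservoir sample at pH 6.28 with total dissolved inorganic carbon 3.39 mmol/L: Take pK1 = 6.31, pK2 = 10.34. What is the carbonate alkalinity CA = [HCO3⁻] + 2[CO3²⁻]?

CA = [HCO3⁻] + 2[CO3²⁻] = (α₁ + 2α₂)·DIC
At pH 6.28: [H⁺]/K1 = 10^0.03 = 1.0715, K2/[H⁺] = 10^-4.06 = 8.7096×10^-5
α₁ = 1/(1 + 1.0715 + 8.7096×10^-5) = 1/2.0716 = 0.4827; α₂ = α₁·K2/[H⁺] = 4.204×10^-5
α₁ + 2α₂ = 0.4828
CA = 0.4828 × 3.39 = 1.64 mmol/L

CA = 1.64 mmol/L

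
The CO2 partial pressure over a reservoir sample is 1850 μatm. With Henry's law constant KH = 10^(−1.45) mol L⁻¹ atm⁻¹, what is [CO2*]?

KH = 10^(−1.45) = 3.548×10^-2 mol L⁻¹ atm⁻¹
[CO2*] = KH · pCO2 = 3.548×10^-2 × 1850×10^-6 atm = 6.56×10^-5 mol/L

[CO2*] = 65.6 μmol/L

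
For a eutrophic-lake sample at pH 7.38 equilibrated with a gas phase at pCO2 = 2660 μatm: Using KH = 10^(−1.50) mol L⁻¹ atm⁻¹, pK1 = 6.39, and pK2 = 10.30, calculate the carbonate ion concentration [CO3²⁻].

[CO2*] = KH · pCO2 = 10^(−1.50) × 2660×10^-6 = 8.412×10^-5 mol/L
α₀ = 1/(1 + K1/[H⁺] + K1K2/[H⁺]²) = 1/(1 + 10^+0.99 + 10^-1.93) = 0.09273
DIC = [CO2*]/α₀ = 8.412×10^-5 / 0.09273 = 0.9071 mmol/L
[CO3²⁻] = α₂·DIC; α₂ = 0.001089, so [CO3²⁻] = 0.001089 × 0.9071 = 0.000988 mmol/L = 0.988 μmol/L

[CO3²⁻] = 0.988 μmol/L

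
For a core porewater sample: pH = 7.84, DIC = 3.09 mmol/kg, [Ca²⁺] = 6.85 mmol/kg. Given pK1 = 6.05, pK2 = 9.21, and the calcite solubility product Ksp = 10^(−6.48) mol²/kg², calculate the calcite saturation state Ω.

Ω = 2.58

α₂ = 1 / (1 + [H⁺]/K2 + [H⁺]²/(K1K2)) = 1 / (1 + 10^+1.37 + 10^-0.42)
   = 1 / (1 + 23.442 + 0.38019) = 1/24.822 = 0.04029
[CO3²⁻] = α₂ × DIC = 0.04029 × 3.09 = 0.1245 mmol/kg
Ksp = 10^(−6.48) = 3.311×10^-7
Ω = [Ca²⁺][CO3²⁻]/Ksp = (6.85×10^-3)(1.245×10^-4) / 3.311×10^-7 = 2.58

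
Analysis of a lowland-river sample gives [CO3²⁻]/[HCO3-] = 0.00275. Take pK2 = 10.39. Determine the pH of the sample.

pH = 7.83

From K2 = [H⁺][CO3²⁻]/[HCO3-]:  pH = pK2 + log₁₀([CO3²⁻]/[HCO3-])
log₁₀(0.00275) = -2.561
pH = 10.39 + (-2.561) = 7.83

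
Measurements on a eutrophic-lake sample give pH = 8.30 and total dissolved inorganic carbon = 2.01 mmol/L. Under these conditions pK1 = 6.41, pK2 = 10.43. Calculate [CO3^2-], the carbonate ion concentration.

α₂ = 1 / (1 + [H⁺]/K2 + [H⁺]²/(K1K2)) = 1 / (1 + 10^+2.13 + 10^+0.24)
   = 1 / (1 + 134.90 + 1.7378) = 1/137.63 = 0.007266
[CO3²⁻] = α₂ × DIC = 0.007266 × 2.01 = 0.0146 mmol/L = 14.6 μmol/L

[CO3²⁻] = 14.6 μmol/L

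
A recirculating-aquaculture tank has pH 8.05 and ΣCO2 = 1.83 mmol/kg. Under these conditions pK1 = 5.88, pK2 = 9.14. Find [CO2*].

α₀ = 1 / (1 + K1/[H⁺] + K1K2/[H⁺]²) = 1 / (1 + 10^+2.17 + 10^+1.08)
   = 1 / (1 + 147.91 + 12.023) = 1/160.93 = 0.006214
[CO2*] = α₀ × DIC = 0.006214 × 1.83 = 0.0114 mmol/kg = 11.4 μmol/kg

[CO2*] = 11.4 μmol/kg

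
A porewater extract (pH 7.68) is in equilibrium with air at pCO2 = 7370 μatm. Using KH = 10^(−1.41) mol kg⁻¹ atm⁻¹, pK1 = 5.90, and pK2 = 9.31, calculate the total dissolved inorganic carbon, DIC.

[CO2*] = KH · pCO2 = 10^(−1.41) × 7370×10^-6 = 2.867×10^-4 mol/kg
α₀ = 1/(1 + K1/[H⁺] + K1K2/[H⁺]²) = 1/(1 + 10^+1.78 + 10^+0.15) = 0.01596
DIC = [CO2*]/α₀ = 2.867×10^-4 / 0.01596 = 18.0 mmol/kg

DIC = 18.0 mmol/kg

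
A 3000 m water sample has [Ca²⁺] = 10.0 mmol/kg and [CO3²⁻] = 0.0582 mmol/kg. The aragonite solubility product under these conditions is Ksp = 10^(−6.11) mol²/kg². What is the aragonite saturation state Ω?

Ksp = 10^(−6.11) = 7.762×10^-7
Ω = [Ca²⁺][CO3²⁻]/Ksp = (10.0×10^-3)(0.0582×10^-3) / 7.762×10^-7 = 0.750

Ω = 0.750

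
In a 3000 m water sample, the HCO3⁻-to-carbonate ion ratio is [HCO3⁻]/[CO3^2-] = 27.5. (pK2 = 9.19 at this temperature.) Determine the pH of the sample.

From K2 = [H⁺][CO3^2-]/[HCO3⁻]:  pH = pK2 − log₁₀([HCO3⁻]/[CO3^2-])
log₁₀(27.5) = +1.439
pH = 9.19 − (+1.439) = 7.75

pH = 7.75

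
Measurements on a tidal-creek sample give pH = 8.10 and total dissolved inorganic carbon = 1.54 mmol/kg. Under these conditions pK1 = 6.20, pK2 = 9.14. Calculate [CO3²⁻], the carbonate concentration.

α₂ = 1 / (1 + [H⁺]/K2 + [H⁺]²/(K1K2)) = 1 / (1 + 10^+1.04 + 10^-0.86)
   = 1 / (1 + 10.965 + 0.13804) = 1/12.103 = 0.08263
[CO3²⁻] = α₂ × DIC = 0.08263 × 1.54 = 0.127 mmol/kg

[CO3²⁻] = 0.127 mmol/kg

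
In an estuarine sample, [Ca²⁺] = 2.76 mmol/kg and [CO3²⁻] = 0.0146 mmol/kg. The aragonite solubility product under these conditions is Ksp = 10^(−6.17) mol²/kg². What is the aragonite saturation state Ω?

Ksp = 10^(−6.17) = 6.761×10^-7
Ω = [Ca²⁺][CO3²⁻]/Ksp = (2.76×10^-3)(0.0146×10^-3) / 6.761×10^-7 = 0.0596

Ω = 0.0596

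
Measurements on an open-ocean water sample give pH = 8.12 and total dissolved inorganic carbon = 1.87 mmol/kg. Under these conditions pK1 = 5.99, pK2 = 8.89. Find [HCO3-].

[HCO3⁻] = 1.59 mmol/kg

α₁ = 1 / (1 + [H⁺]/K1 + K2/[H⁺]) = 1 / (1 + 10^-2.13 + 10^-0.77)
   = 1 / (1 + 0.0074131 + 0.16982) = 1/1.1772 = 0.8494
[HCO3⁻] = α₁ × DIC = 0.8494 × 1.87 = 1.59 mmol/kg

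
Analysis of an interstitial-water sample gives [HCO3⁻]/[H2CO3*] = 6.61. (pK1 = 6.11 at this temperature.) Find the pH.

From K1 = [H⁺][HCO3⁻]/[H2CO3*]:  pH = pK1 + log₁₀([HCO3⁻]/[H2CO3*])
log₁₀(6.61) = +0.820
pH = 6.11 + (+0.820) = 6.93

pH = 6.93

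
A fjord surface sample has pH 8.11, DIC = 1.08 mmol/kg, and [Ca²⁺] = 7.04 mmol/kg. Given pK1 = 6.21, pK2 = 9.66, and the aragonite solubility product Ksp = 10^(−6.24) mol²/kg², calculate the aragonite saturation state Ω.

α₂ = 1 / (1 + [H⁺]/K2 + [H⁺]²/(K1K2)) = 1 / (1 + 10^+1.55 + 10^-0.35)
   = 1 / (1 + 35.481 + 0.44668) = 1/36.928 = 0.02708
[CO3²⁻] = α₂ × DIC = 0.02708 × 1.08 = 0.02925 mmol/kg
Ksp = 10^(−6.24) = 5.754×10^-7
Ω = [Ca²⁺][CO3²⁻]/Ksp = (7.04×10^-3)(2.925×10^-5) / 5.754×10^-7 = 0.358

Ω = 0.358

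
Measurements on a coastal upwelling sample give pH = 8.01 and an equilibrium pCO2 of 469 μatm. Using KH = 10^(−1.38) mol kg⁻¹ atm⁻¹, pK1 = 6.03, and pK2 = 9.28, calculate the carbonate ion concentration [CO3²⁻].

[CO2*] = KH · pCO2 = 10^(−1.38) × 469×10^-6 = 1.955×10^-5 mol/kg
α₀ = 1/(1 + K1/[H⁺] + K1K2/[H⁺]²) = 1/(1 + 10^+1.98 + 10^+0.71) = 0.009840
DIC = [CO2*]/α₀ = 1.955×10^-5 / 0.009840 = 1.987 mmol/kg
[CO3²⁻] = α₂·DIC; α₂ = 0.05046, so [CO3²⁻] = 0.05046 × 1.987 = 0.100 mmol/kg

[CO3²⁻] = 0.100 mmol/kg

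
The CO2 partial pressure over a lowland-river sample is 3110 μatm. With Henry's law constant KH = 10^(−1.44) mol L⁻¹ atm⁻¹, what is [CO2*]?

KH = 10^(−1.44) = 3.631×10^-2 mol L⁻¹ atm⁻¹
[CO2*] = KH · pCO2 = 3.631×10^-2 × 3110×10^-6 atm = 1.13×10^-4 mol/L

[CO2*] = 113 μmol/L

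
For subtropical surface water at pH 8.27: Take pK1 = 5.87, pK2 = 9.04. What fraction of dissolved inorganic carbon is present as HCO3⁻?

α₁ = 1 / (1 + [H⁺]/K1 + K2/[H⁺]) = 1 / (1 + 10^-2.40 + 10^-0.77)
   = 1 / (1 + 0.0039811 + 0.16982) = 1/1.1738 = 0.8519

α₁ = 0.852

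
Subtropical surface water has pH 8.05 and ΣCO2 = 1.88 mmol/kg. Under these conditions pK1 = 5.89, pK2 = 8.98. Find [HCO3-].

[HCO3⁻] = 1.67 mmol/kg

α₁ = 1 / (1 + [H⁺]/K1 + K2/[H⁺]) = 1 / (1 + 10^-2.16 + 10^-0.93)
   = 1 / (1 + 0.0069183 + 0.11749) = 1/1.1244 = 0.8894
[HCO3⁻] = α₁ × DIC = 0.8894 × 1.88 = 1.67 mmol/kg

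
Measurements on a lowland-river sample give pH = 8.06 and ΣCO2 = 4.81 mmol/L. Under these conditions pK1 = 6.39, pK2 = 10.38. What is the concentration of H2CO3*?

α₀ = 1 / (1 + K1/[H⁺] + K1K2/[H⁺]²) = 1 / (1 + 10^+1.67 + 10^-0.65)
   = 1 / (1 + 46.774 + 0.22387) = 1/47.997 = 0.02083
[CO2*] = α₀ × DIC = 0.02083 × 4.81 = 0.100 mmol/L

[CO2*] = 0.100 mmol/L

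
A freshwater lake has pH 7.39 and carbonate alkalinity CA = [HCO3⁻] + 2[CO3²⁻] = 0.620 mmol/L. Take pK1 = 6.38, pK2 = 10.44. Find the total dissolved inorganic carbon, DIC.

DIC = 0.680 mmol/L

CA = [HCO3⁻] + 2[CO3²⁻] = (α₁ + 2α₂)·DIC
At pH 7.39: [H⁺]/K1 = 10^-1.01 = 0.097724, K2/[H⁺] = 10^-3.05 = 0.00089125
α₁ = 1/(1 + 0.097724 + 0.00089125) = 1/1.0986 = 0.9102; α₂ = α₁·K2/[H⁺] = 0.0008112
α₁ + 2α₂ = 0.9119
DIC = CA / (α₁ + 2α₂) = 0.620 / 0.9119 = 0.680 mmol/L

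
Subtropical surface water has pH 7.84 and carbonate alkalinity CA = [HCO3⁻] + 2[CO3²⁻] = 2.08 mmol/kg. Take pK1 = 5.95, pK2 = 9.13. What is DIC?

CA = [HCO3⁻] + 2[CO3²⁻] = (α₁ + 2α₂)·DIC
At pH 7.84: [H⁺]/K1 = 10^-1.89 = 0.012882, K2/[H⁺] = 10^-1.29 = 0.051286
α₁ = 1/(1 + 0.012882 + 0.051286) = 1/1.0642 = 0.9397; α₂ = α₁·K2/[H⁺] = 0.04819
α₁ + 2α₂ = 1.0361
DIC = CA / (α₁ + 2α₂) = 2.08 / 1.0361 = 2.01 mmol/kg

DIC = 2.01 mmol/kg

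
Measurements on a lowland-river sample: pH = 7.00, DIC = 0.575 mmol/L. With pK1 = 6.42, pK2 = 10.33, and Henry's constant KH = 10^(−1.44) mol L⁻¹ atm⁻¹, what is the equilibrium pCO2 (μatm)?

pCO2 = 3300 μatm

α₀ = 1 / (1 + K1/[H⁺] + K1K2/[H⁺]²) = 1 / (1 + 10^+0.58 + 10^-2.75)
   = 1 / (1 + 3.8019 + 0.0017783) = 1/4.8037 = 0.2082
[CO2*] = α₀ × DIC = 0.2082 × 0.575 = 0.1197 mmol/L
pCO2 = [CO2*]/KH = 1.197×10^-4 / 3.631×10^-2 = 3300 μatm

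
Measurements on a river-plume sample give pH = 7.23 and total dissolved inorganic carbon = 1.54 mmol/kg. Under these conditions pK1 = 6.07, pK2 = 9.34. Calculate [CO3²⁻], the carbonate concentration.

[CO3²⁻] = 11.1 μmol/kg

α₂ = 1 / (1 + [H⁺]/K2 + [H⁺]²/(K1K2)) = 1 / (1 + 10^+2.11 + 10^+0.95)
   = 1 / (1 + 128.82 + 8.9125) = 1/138.74 = 0.007208
[CO3²⁻] = α₂ × DIC = 0.007208 × 1.54 = 0.0111 mmol/kg = 11.1 μmol/kg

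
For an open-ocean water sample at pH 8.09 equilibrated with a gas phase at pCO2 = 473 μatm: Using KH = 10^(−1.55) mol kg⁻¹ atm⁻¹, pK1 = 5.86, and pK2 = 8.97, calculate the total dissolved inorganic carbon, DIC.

[CO2*] = KH · pCO2 = 10^(−1.55) × 473×10^-6 = 1.333×10^-5 mol/kg
α₀ = 1/(1 + K1/[H⁺] + K1K2/[H⁺]²) = 1/(1 + 10^+2.23 + 10^+1.35) = 0.005176
DIC = [CO2*]/α₀ = 1.333×10^-5 / 0.005176 = 2.58 mmol/kg

DIC = 2.58 mmol/kg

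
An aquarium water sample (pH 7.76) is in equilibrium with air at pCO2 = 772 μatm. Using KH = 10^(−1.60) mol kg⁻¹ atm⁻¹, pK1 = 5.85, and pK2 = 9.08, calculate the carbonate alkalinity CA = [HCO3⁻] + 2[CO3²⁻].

[CO2*] = KH · pCO2 = 10^(−1.60) × 772×10^-6 = 1.939×10^-5 mol/kg
α₀ = 1/(1 + K1/[H⁺] + K1K2/[H⁺]²) = 1/(1 + 10^+1.91 + 10^+0.59) = 0.01160
DIC = [CO2*]/α₀ = 1.939×10^-5 / 0.01160 = 1.671 mmol/kg
CA = (α₁ + 2α₂)·DIC = (0.9432 + 2×0.04515) × 1.671 = 1.73 mmol/kg

CA = 1.73 mmol/kg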